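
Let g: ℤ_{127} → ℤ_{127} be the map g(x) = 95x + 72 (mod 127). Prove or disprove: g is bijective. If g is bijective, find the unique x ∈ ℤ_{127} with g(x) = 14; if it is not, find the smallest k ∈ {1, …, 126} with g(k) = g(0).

If g(a) = g(b), then 95a ≡ 95b (mod 127). Because gcd(95, 127) = 1, we may cancel 95 to get a ≡ b (mod 127).
We now compute 95⁻¹ mod 127 explicitly. Euclid's algorithm: 127 = 1·95 + 32, 95 = 2·32 + 31, 32 = 1·31 + 1; back-substituting gives 1 = 123·95 − 92·127, so 95⁻¹ ≡ 123 (mod 127).
For any y ∈ ℤ_{127}, x = 123(y − 72) mod 127 satisfies g(x) = 95·123(y − 72) + 72 ≡ y (since 95·123 ≡ 1 mod 127). So every y has a preimage.
Therefore g is bijective.
Since g is bijective, we find g⁻¹(14): we need 95x ≡ 14 − 72 ≡ 69 (mod 127). Using 95⁻¹ = 123: x ≡ 123·69 = 8487 = 66·127 + 105, so x = 105.
Check: g(105) = 95·105 + 72 = 10047 = 79·127 + 14 ≡ 14 (mod 127).

105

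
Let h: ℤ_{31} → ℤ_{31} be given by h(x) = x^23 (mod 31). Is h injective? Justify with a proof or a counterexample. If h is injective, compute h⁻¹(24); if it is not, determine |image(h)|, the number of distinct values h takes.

13

Since 31 is prime, the nonzero elements of ℤ_{31} form a cyclic group of order 30.
As gcd(23, 30) = 1, raising to the 23rd power is a bijection on this group: if x_1^23 ≡ x_2^23 then (x_1x_2^{−1})^23 = 1, and the only element of order dividing gcd(23, 30) = 1 is 1, so x_1 = x_2.
With h(0) = 0 this makes h injective on all of ℤ_{31}, hence bijective (finite equal-size domain and codomain). In particular h is injective.
Since h is injective, we find the preimage of 24. The inverse of x ↦ x^23 on (ℤ_{31})^× is x ↦ x^17, because 23·17 = 391 = 13·30 + 1 ≡ 1 (mod 30) and x^{30} = 1 for x ≠ 0 (Fermat). So h⁻¹(24) = 24^17 mod 31.
Repeated squaring mod 31: 24^1 ≡ 24, 24^2 ≡ 24² = 576 ≡ 18, 24^4 ≡ 18² = 324 ≡ 14, 24^8 ≡ 14² = 196 ≡ 10, 24^16 ≡ 10² = 100 ≡ 7. Since 17 = 16 + 1, 24^17 ≡ 7·24: 7·24 = 168 ≡ 13. So 24^17 ≡ 13 (mod 31).
Hence h⁻¹(24) = 13.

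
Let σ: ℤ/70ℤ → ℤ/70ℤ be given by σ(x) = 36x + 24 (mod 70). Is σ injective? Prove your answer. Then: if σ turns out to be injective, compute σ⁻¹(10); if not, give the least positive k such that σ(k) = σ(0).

35

We have gcd(36, 70) = 2 > 1. Taking s = 0 and t = 35: σ(0) = 24 and σ(35) = 36·35 + 24 = 1284 ≡ 24 (mod 70).
So σ(0) = σ(35) while 0 ≠ 35, so σ is not injective.
Since σ is not injective, we find the least positive k with σ(k) = σ(0): this means 36k ≡ 0 (mod 70), i.e. 70 ∣ 36k. Since gcd(36, 70) = 2, dividing through by 2 this holds exactly when 35 ∣ 18k, and as gcd(18, 35) = 1, exactly when 35 ∣ k.
The smallest positive such k is 35.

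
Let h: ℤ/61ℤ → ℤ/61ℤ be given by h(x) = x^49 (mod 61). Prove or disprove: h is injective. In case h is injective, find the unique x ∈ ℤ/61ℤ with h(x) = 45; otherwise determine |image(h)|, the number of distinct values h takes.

39

Since 61 is prime, the nonzero elements of ℤ/61ℤ form a cyclic group of order 60.
As gcd(49, 60) = 1, raising to the 49th power is a bijection on this group: if x_1^49 ≡ x_2^49 then (x_1x_2^{−1})^49 = 1, and the only element of order dividing gcd(49, 60) = 1 is 1, so x_1 = x_2.
With h(0) = 0 this makes h injective on all of ℤ/61ℤ, hence bijective (finite equal-size domain and codomain). In particular h is injective.
Since h is injective, we find the preimage of 45. The inverse of x ↦ x^49 on (ℤ/61ℤ)^× is x ↦ x^49, because 49·49 = 2401 = 40·60 + 1 ≡ 1 (mod 60) and x^{60} = 1 for x ≠ 0 (Fermat). So h⁻¹(45) = 45^49 mod 61.
Repeated squaring mod 61: 45^1 ≡ 45, 45^2 ≡ 45² = 2025 ≡ 12, 45^4 ≡ 12² = 144 ≡ 22, 45^8 ≡ 22² = 484 ≡ 57, 45^16 ≡ 57² = 3249 ≡ 16, 45^32 ≡ 16² = 256 ≡ 12. Since 49 = 32 + 16 + 1, 45^49 ≡ 12·16·45: 12·16 = 192 ≡ 9, then 9·45 = 405 ≡ 39. So 45^49 ≡ 39 (mod 61).
Hence h⁻¹(45) = 39.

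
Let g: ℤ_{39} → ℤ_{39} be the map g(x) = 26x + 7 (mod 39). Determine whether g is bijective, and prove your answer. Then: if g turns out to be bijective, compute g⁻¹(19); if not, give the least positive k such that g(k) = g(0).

We have gcd(26, 39) = 13 > 1. Taking a = 0 and b = 3: g(0) = 7 and g(3) = 26·3 + 7 = 85 ≡ 7 (mod 39).
So g(0) = g(3) while 0 ≠ 3, so g is not injective, hence not bijective.
Since g is not bijective, we find the least positive k with g(k) = g(0): this means 26k ≡ 0 (mod 39), i.e. 39 ∣ 26k. Since gcd(26, 39) = 13, dividing through by 13 this holds exactly when 3 ∣ 2k, and as gcd(2, 3) = 1, exactly when 3 ∣ k.
The smallest positive such k is 3.

3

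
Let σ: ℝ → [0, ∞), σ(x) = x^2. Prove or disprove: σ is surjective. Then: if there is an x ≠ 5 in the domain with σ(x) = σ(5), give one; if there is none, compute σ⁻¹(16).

-5

For any y ∈ [0, ∞), x = y^{1/2} ∈ ℝ satisfies x^2 = y, so σ is surjective.
For the follow-up, such an x exists: taking x = −5 ∈ ℝ gives σ(−5) = 25 = σ(5) with −5 ≠ 5.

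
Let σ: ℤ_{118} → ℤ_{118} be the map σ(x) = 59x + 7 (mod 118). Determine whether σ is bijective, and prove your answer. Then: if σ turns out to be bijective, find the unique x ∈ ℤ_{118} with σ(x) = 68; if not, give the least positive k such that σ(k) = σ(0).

2

We have gcd(59, 118) = 59 > 1. Taking s = 0 and t = 2: σ(0) = 7 and σ(2) = 59·2 + 7 = 125 ≡ 7 (mod 118).
So σ(0) = σ(2) while 0 ≠ 2, hence σ is not injective, hence not bijective.
Since σ is not bijective, we find the least positive k with σ(k) = σ(0): this means 59k ≡ 0 (mod 118), i.e. 118 ∣ 59k. Since gcd(59, 118) = 59, dividing through by 59 this holds exactly when 2 ∣ k.
The smallest positive such k is 2.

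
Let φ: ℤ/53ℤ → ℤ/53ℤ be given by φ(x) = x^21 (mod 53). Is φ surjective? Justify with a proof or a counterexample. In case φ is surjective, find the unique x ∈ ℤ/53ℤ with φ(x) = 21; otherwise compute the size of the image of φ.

Since 53 is prime, the nonzero elements of ℤ/53ℤ form a cyclic group of order 52.
As gcd(21, 52) = 1, raising to the 21st power is a bijection on this group: if a^21 ≡ b^21 then (ab^{−1})^21 = 1, and the only element of order dividing gcd(21, 52) = 1 is 1, so a = b.
With φ(0) = 0 this makes φ injective on all of ℤ/53ℤ, hence bijective (finite equal-size domain and codomain). In particular φ is surjective.
Since φ is surjective, we find the preimage of 21. The inverse of x ↦ x^21 on (ℤ/53ℤ)^× is x ↦ x^5, because 21·5 = 105 = 2·52 + 1 ≡ 1 (mod 52) and x^{52} = 1 for x ≠ 0 (Fermat). So φ⁻¹(21) = 21^5 mod 53.
Repeated squaring mod 53: 21^1 ≡ 21, 21^2 ≡ 21² = 441 ≡ 17, 21^4 ≡ 17² = 289 ≡ 24. Since 5 = 4 + 1, 21^5 ≡ 24·21: 24·21 = 504 ≡ 27. So 21^5 ≡ 27 (mod 53).
Hence φ⁻¹(21) = 27.

27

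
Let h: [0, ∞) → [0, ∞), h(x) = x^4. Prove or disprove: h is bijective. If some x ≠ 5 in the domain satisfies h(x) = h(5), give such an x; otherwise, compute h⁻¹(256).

4

On [0, ∞), x ↦ x^4 is strictly increasing (injective) and for any y ∈ [0, ∞) the 4th root y^{1/4} lies in [0, ∞) (surjective). So h is bijective.
Since x ↦ x^4 is strictly increasing on [0, ∞), it is injective there, so no x ≠ 5 in the domain has h(x) = h(5). We therefore compute h⁻¹(256) = 256^{1/4} = 4 (indeed 4^4 = 256).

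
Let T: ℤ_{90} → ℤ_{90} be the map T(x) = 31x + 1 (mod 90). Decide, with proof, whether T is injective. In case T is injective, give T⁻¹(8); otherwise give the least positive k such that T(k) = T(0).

67

If T(x_1) = T(x_2), then 31x_1 ≡ 31x_2 (mod 90). Because gcd(31, 90) = 1, we may cancel 31 to get x_1 ≡ x_2 (mod 90).
Hence T is injective.
We now compute 31⁻¹ mod 90 explicitly. Euclid's algorithm: 90 = 2·31 + 28, 31 = 1·28 + 3, 28 = 9·3 + 1; back-substituting gives 1 = 61·31 − 21·90, so 31⁻¹ ≡ 61 (mod 90).
Since T is injective, we find T⁻¹(8): we need 31x ≡ 8 − 1 ≡ 7 (mod 90). Using 31⁻¹ = 61: x ≡ 61·7 = 427 = 4·90 + 67, so x = 67.
Check: T(67) = 31·67 + 1 = 2078 = 23·90 + 8 ≡ 8 (mod 90).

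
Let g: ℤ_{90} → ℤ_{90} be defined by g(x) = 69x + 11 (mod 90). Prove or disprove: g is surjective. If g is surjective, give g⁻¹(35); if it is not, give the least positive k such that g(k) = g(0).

30

Since gcd(69, 90) = 3, we have 69x ≡ 0 (mod 3) for all x, so g(x) ≡ 2 (mod 3).
But 0 ≢ 2 (mod 3), so 0 ∈ ℤ_{90} has no preimage. Therefore g is not surjective.
Since g is not surjective, we find the least positive k with g(k) = g(0): this means 69k ≡ 0 (mod 90), i.e. 90 ∣ 69k. Since gcd(69, 90) = 3, dividing through by 3 this holds exactly when 30 ∣ 23k, and as gcd(23, 30) = 1, exactly when 30 ∣ k.
The smallest positive such k is 30.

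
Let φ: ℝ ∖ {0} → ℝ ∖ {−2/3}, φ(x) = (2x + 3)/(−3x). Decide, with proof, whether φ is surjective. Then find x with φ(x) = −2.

3/4

For any y ≠ −2/3, solving y(−3x) = 2x + 3 for x gives a well-defined x ≠ 0. So φ is surjective.
Solving φ(x) = −2: cross-multiplying gives 2x + 3 = −2(−3x), which rearranges to −4x = −3, so x = 3/4.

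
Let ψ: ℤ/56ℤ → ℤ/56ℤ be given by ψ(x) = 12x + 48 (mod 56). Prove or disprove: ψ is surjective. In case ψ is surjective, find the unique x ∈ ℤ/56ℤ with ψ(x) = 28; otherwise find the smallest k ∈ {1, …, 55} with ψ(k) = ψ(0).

Recall that surjectivity means every element of the codomain has a preimage under ψ.
Since gcd(12, 56) = 4, we have 12x ≡ 0 (mod 4) for all x, so ψ(x) ≡ 0 (mod 4).
But 1 ≢ 0 (mod 4), so 1 ∈ ℤ/56ℤ has no preimage. Hence ψ is not surjective.
Since ψ is not surjective, we find the least positive k with ψ(k) = ψ(0): this means 12k ≡ 0 (mod 56), i.e. 56 ∣ 12k. Since gcd(12, 56) = 4, dividing through by 4 this holds exactly when 14 ∣ 3k, and as gcd(3, 14) = 1, exactly when 14 ∣ k.
The smallest positive such k is 14.

14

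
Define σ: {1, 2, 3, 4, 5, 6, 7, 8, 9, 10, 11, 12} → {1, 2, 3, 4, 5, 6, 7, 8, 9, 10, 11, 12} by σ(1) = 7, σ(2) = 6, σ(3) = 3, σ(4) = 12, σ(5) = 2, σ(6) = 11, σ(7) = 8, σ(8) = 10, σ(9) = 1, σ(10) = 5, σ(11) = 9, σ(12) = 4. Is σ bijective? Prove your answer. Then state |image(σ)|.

12

The values 7, 6, 3, 12, 2, 11, 8, 10, 1, 5, 9, 4 are a permutation of {1, 2, 3, 4, 5, 6, 7, 8, 9, 10, 11, 12}: each element appears exactly once.
So σ is injective and surjective, hence bijective.
The image of σ is {1, 2, 3, 4, 5, 6, 7, 8, 9, 10, 11, 12}, which has 12 elements.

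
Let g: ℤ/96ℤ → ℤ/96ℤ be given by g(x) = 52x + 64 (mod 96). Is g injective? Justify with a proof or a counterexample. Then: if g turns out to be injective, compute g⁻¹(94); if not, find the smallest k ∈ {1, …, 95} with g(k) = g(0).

24

Recall: g is injective when g(a) = g(b) forces a = b.
We have gcd(52, 96) = 4 > 1. Taking a = 0 and b = 24: g(0) = 64 and g(24) = 52·24 + 64 = 1312 ≡ 64 (mod 96).
So g(0) = g(24) while 0 ≠ 24, thus g is not injective.
Since g is not injective, we find the least positive k with g(k) = g(0): this means 52k ≡ 0 (mod 96), i.e. 96 ∣ 52k. Since gcd(52, 96) = 4, dividing through by 4 this holds exactly when 24 ∣ 13k, and as gcd(13, 24) = 1, exactly when 24 ∣ k.
The smallest positive such k is 24.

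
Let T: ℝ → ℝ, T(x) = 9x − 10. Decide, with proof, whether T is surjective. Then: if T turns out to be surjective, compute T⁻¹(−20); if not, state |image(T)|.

-10/9

For any y ∈ ℝ, x = (y + 10)/9 satisfies T(x) = y.
Thus T is surjective.
Since T is surjective, we compute T⁻¹(−20) = (−20 + 10)/9 = −10/9.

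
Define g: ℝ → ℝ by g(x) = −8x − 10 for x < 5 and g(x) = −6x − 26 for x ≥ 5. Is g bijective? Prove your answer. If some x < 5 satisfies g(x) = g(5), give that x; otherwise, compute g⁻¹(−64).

19/3

Both pieces are strictly decreasing (slopes −8 and −6), so each is injective on its own interval.
The left piece maps (−∞, 5) onto (−50, ∞); the right piece maps [5, ∞) onto (−∞, −56].
The images leave a gap (−50 has no preimage), so g is not surjective, hence not bijective.
Because the two images are disjoint, no x < 5 has g(x) = g(5), so we compute g⁻¹(−64): −64 lies in (−∞, −56], so solve −6x − 26 = −64: x = (−64 + 26)/(−6) = 19/3.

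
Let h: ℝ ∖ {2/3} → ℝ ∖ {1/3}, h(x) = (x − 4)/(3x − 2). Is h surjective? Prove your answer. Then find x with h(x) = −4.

12/13

For any y ≠ 1/3, solving y(3x − 2) = x − 4 for x gives a well-defined x ≠ 2/3. So h is surjective.
Solving h(x) = −4: cross-multiplying gives x − 4 = −4(3x − 2), which rearranges to 13x = 12, so x = 12/13.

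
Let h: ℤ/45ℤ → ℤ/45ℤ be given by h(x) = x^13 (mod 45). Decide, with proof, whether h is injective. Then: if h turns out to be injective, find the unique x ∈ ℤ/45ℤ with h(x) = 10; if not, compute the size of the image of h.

35

h(0) = 0^13 = 0.
h(15): Repeated squaring mod 45: 15^1 ≡ 15, 15^2 ≡ 15² = 225 ≡ 0, 15^4 ≡ 0² = 0, 15^8 ≡ 0² = 0. Since 13 = 8 + 4 + 1, 15^13 ≡ 0·0·15: 0·0 = 0, then 0·15 = 0. So 15^13 ≡ 0 (mod 45).
So h(0) = h(15) = 0 while 0 ≠ 15, thus h is not injective.
Since h is not injective, we determine |image(h)|. Computing x^13 mod 45 for each x (by repeated squaring, reducing mod 45 at every step), the values h(0), h(1), …, h(44) are: 0, 1, 2, 18, 4, 5, 36, 7, 8, 9, 10, 11, 27, 13, 14, 0, 16, 17, 18, 19, 20, 36, 22, 23, 9, 25, 26, 27, 28, 29, 0, 31, 32, 18, 34, 35, 36, 37, 38, 9, 40, 41, 27, 43, 44.
The distinct values are {0, 1, 2, 4, 5, 7, 8, 9, 10, 11, 13, 14, 16, 17, 18, 19, 20, 22, 23, 25, 26, 27, 28, 29, 31, 32, 34, 35, 36, 37, 38, 40, 41, 43, 44}; there are 35 of them.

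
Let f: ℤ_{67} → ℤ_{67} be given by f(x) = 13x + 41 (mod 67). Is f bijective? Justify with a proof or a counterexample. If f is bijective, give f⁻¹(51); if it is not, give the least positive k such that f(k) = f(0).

Suppose f(u) = f(v) in ℤ_{67}. Then 13u + 41 ≡ 13v + 41 (mod 67), therefore 13(u − v) ≡ 0 (mod 67).
Since gcd(13, 67) = 1, 13 is invertible modulo 67, hence u − v ≡ 0 (mod 67), i.e. u = v.
We now compute 13⁻¹ mod 67 explicitly. Euclid's algorithm: 67 = 5·13 + 2, 13 = 6·2 + 1; back-substituting gives 1 = 31·13 − 6·67, so 13⁻¹ ≡ 31 (mod 67).
Then y ↦ 31(y − 41) is a two-sided inverse to f, so every y ∈ ℤ_{67} has a preimage.
Therefore f is bijective.
Since f is bijective, we find f⁻¹(51): we need 13x ≡ 51 − 41 ≡ 10 (mod 67). Using 13⁻¹ = 31: x ≡ 31·10 = 310 = 4·67 + 42, so x = 42.
Check: f(42) = 13·42 + 41 = 587 = 8·67 + 51 ≡ 51 (mod 67).

42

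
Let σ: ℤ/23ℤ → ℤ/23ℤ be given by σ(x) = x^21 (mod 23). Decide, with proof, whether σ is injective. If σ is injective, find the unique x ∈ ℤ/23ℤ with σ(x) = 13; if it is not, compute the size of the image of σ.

Since 23 is prime, the nonzero elements of ℤ/23ℤ form a cyclic group of order 22.
As gcd(21, 22) = 1, raising to the 21st power is a bijection on this group: if u^21 ≡ v^21 then (uv^{−1})^21 = 1, and the only element of order dividing gcd(21, 22) = 1 is 1, so u = v.
With σ(0) = 0 this makes σ injective on all of ℤ/23ℤ, hence bijective (finite equal-size domain and codomain). In particular σ is injective.
Since σ is injective, we find the preimage of 13. The inverse of x ↦ x^21 on (ℤ/23ℤ)^× is x ↦ x^21, because 21·21 = 441 = 20·22 + 1 ≡ 1 (mod 22) and x^{22} = 1 for x ≠ 0 (Fermat). So σ⁻¹(13) = 13^21 mod 23.
Repeated squaring mod 23: 13^1 ≡ 13, 13^2 ≡ 13² = 169 ≡ 8, 13^4 ≡ 8² = 64 ≡ 18, 13^8 ≡ 18² = 324 ≡ 2, 13^16 ≡ 2² = 4. Since 21 = 16 + 4 + 1, 13^21 ≡ 4·18·13: 4·18 = 72 ≡ 3, then 3·13 = 39 ≡ 16. So 13^21 ≡ 16 (mod 23).
Hence σ⁻¹(13) = 16.

16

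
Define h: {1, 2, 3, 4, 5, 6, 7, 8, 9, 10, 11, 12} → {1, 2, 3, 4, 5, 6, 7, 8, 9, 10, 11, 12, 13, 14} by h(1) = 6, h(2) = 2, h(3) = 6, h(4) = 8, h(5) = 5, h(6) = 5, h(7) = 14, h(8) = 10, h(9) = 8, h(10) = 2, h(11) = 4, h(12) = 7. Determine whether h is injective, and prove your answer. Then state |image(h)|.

h(1) = 6 = h(3) with 1 ≠ 3, so h is not injective.
The image of h is {2, 4, 5, 6, 7, 8, 10, 14}, which has 8 elements.

8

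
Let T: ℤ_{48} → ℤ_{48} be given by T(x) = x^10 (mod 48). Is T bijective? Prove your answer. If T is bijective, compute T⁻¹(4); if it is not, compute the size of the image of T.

T(2): Repeated squaring mod 48: 2^1 ≡ 2, 2^2 ≡ 2² = 4, 2^4 ≡ 4² = 16, 2^8 ≡ 16² = 256 ≡ 16. Since 10 = 8 + 2, 2^10 ≡ 16·4: 16·4 = 64 ≡ 16. So 2^10 ≡ 16 (mod 48).
T(4): Repeated squaring mod 48: 4^1 ≡ 4, 4^2 ≡ 4² = 16, 4^4 ≡ 16² = 256 ≡ 16, 4^8 ≡ 16² = 256 ≡ 16. Since 10 = 8 + 2, 4^10 ≡ 16·16: 16·16 = 256 ≡ 16. So 4^10 ≡ 16 (mod 48).
So T(2) = T(4) = 16 while 2 ≠ 4, therefore T is not injective, hence not bijective.
Since T is not bijective, we determine |image(T)|. Computing x^10 mod 48 for each x (by repeated squaring, reducing mod 48 at every step), the values T(0), T(1), …, T(47) are: 0, 1, 16, 9, 16, 25, 0, 1, 16, 33, 16, 25, 0, 25, 16, 33, 16, 1, 0, 25, 16, 9, 16, 1, 0, 1, 16, 9, 16, 25, 0, 1, 16, 33, 16, 25, 0, 25, 16, 33, 16, 1, 0, 25, 16, 9, 16, 1.
The distinct values are {0, 1, 9, 16, 25, 33}; there are 6 of them.

6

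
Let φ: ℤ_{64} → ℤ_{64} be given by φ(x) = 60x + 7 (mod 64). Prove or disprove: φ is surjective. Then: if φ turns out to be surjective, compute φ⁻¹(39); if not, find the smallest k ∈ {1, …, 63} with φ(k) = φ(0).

16

Since gcd(60, 64) = 4, we have 60x ≡ 0 (mod 4) for all x, so φ(x) ≡ 3 (mod 4).
But 0 ≢ 3 (mod 4), so 0 ∈ ℤ_{64} has no preimage. So φ is not surjective.
Since φ is not surjective, we find the least positive k with φ(k) = φ(0): this means 60k ≡ 0 (mod 64), i.e. 64 ∣ 60k. Since gcd(60, 64) = 4, dividing through by 4 this holds exactly when 16 ∣ 15k, and as gcd(15, 16) = 1, exactly when 16 ∣ k.
The smallest positive such k is 16.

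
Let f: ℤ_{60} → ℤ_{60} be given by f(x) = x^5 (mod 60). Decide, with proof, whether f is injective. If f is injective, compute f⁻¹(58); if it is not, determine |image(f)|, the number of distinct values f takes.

45

f(0) = 0^5 = 0.
f(30): Repeated squaring mod 60: 30^1 ≡ 30, 30^2 ≡ 30² = 900 ≡ 0, 30^4 ≡ 0² = 0. Since 5 = 4 + 1, 30^5 ≡ 0·30: 0·30 = 0. So 30^5 ≡ 0 (mod 60).
So f(0) = f(30) = 0 while 0 ≠ 30, thus f is not injective.
Since f is not injective, we determine |image(f)|. Computing x^5 mod 60 for each x (by repeated squaring, reducing mod 60 at every step), the values f(0), f(1), …, f(59) are: 0, 1, 32, 3, 4, 5, 36, 7, 8, 9, 40, 11, 12, 13, 44, 15, 16, 17, 48, 19, 20, 21, 52, 23, 24, 25, 56, 27, 28, 29, 0, 31, 32, 33, 4, 35, 36, 37, 8, 39, 40, 41, 12, 43, 44, 45, 16, 47, 48, 49, 20, 51, 52, 53, 24, 55, 56, 57, 28, 59.
The distinct values are {0, 1, 3, 4, 5, 7, 8, 9, 11, 12, 13, 15, 16, 17, 19, 20, 21, 23, 24, 25, 27, 28, 29, 31, 32, 33, 35, 36, 37, 39, 40, 41, 43, 44, 45, 47, 48, 49, 51, 52, 53, 55, 56, 57, 59}; there are 45 of them.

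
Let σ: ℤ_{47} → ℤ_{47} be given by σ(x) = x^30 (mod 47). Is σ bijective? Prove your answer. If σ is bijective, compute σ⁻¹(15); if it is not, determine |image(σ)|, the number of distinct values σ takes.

σ(23): Repeated squaring mod 47: 23^1 ≡ 23, 23^2 ≡ 23² = 529 ≡ 12, 23^4 ≡ 12² = 144 ≡ 3, 23^8 ≡ 3² = 9, 23^16 ≡ 9² = 81 ≡ 34. Since 30 = 16 + 8 + 4 + 2, 23^30 ≡ 34·9·3·12: 34·9 = 306 ≡ 24, then 24·3 = 72 ≡ 25, then 25·12 = 300 ≡ 18. So 23^30 ≡ 18 (mod 47).
σ(24): Repeated squaring mod 47: 24^1 ≡ 24, 24^2 ≡ 24² = 576 ≡ 12, 24^4 ≡ 12² = 144 ≡ 3, 24^8 ≡ 3² = 9, 24^16 ≡ 9² = 81 ≡ 34. Since 30 = 16 + 8 + 4 + 2, 24^30 ≡ 34·9·3·12: 34·9 = 306 ≡ 24, then 24·3 = 72 ≡ 25, then 25·12 = 300 ≡ 18. So 24^30 ≡ 18 (mod 47).
So σ(23) = σ(24) = 18 while 23 ≠ 24, so σ is not injective, hence not bijective.
Since σ is not bijective, we determine |image(σ)|. Computing x^30 mod 47 for each x (by repeated squaring, reducing mod 47 at every step), the values σ(0), σ(1), …, σ(46) are: 0, 1, 34, 25, 28, 36, 4, 9, 12, 14, 2, 16, 42, 8, 24, 7, 32, 3, 6, 17, 21, 37, 27, 18, 18, 27, 37, 21, 17, 6, 3, 32, 7, 24, 8, 42, 16, 2, 14, 12, 9, 4, 36, 28, 25, 34, 1.
The distinct values are {0, 1, 2, 3, 4, 6, 7, 8, 9, 12, 14, 16, 17, 18, 21, 24, 25, 27, 28, 32, 34, 36, 37, 42}; there are 24 of them.

24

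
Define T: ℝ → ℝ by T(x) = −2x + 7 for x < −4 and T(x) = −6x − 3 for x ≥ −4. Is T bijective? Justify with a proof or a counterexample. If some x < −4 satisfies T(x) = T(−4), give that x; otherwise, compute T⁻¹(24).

Both pieces are strictly decreasing (slopes −2 and −6), so each is injective on its own interval.
The left piece maps (−∞, −4) onto (15, ∞); the right piece maps [−4, ∞) onto (−∞, 21].
These images overlap. In particular T(−4) = 21 (right piece), and solving −2x + 7 = 21 on the left piece gives x = −7 < −4.
So T(−7) = T(−4) with −7 ≠ −4, and T is not injective, hence not bijective. This x = −7 is the requested value below −4.

-7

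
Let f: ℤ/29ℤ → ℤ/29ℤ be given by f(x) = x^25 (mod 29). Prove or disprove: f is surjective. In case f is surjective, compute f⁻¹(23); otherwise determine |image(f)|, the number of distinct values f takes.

Since 29 is prime, the nonzero elements of ℤ/29ℤ form a cyclic group of order 28.
As gcd(25, 28) = 1, raising to the 25th power is a bijection on this group: if a^25 ≡ b^25 then (ab^{−1})^25 = 1, and the only element of order dividing gcd(25, 28) = 1 is 1, so a = b.
With f(0) = 0 this makes f injective on all of ℤ/29ℤ, hence bijective (finite equal-size domain and codomain). In particular f is surjective.
Since f is surjective, we find the preimage of 23. The inverse of x ↦ x^25 on (ℤ/29ℤ)^× is x ↦ x^9, because 25·9 = 225 = 8·28 + 1 ≡ 1 (mod 28) and x^{28} = 1 for x ≠ 0 (Fermat). So f⁻¹(23) = 23^9 mod 29.
Repeated squaring mod 29: 23^1 ≡ 23, 23^2 ≡ 23² = 529 ≡ 7, 23^4 ≡ 7² = 49 ≡ 20, 23^8 ≡ 20² = 400 ≡ 23. Since 9 = 8 + 1, 23^9 ≡ 23·23: 23·23 = 529 ≡ 7. So 23^9 ≡ 7 (mod 29).
Hence f⁻¹(23) = 7.

7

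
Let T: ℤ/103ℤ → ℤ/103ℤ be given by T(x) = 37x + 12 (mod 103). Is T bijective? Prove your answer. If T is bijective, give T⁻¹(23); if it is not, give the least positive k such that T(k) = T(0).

If T(x_1) = T(x_2), then 37x_1 ≡ 37x_2 (mod 103). Because gcd(37, 103) = 1, we may cancel 37 to get x_1 ≡ x_2 (mod 103).
We now compute 37⁻¹ mod 103 explicitly. Euclid's algorithm: 103 = 2·37 + 29, 37 = 1·29 + 8, 29 = 3·8 + 5, 8 = 1·5 + 3, 5 = 1·3 + 2, 3 = 1·2 + 1; back-substituting gives 1 = 39·37 − 14·103, so 37⁻¹ ≡ 39 (mod 103).
For any y ∈ ℤ/103ℤ, x = 39(y − 12) mod 103 satisfies T(x) = 37·39(y − 12) + 12 ≡ y (since 37·39 ≡ 1 mod 103). So every y has a preimage.
Hence T is bijective.
Since T is bijective, we compute T⁻¹(23): solve 37x + 12 ≡ 23 (mod 103), i.e. 37x ≡ 11 (mod 103).
Multiplying by 37⁻¹ = 39 gives x ≡ 39·11 = 429 = 4·103 + 17 ≡ 17 (mod 103).
Check: T(17) = 37·17 + 12 = 641 = 6·103 + 23 ≡ 23 (mod 103).

17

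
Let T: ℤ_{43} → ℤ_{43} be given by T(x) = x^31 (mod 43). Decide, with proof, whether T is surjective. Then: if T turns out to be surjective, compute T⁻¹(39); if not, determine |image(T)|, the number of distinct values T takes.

8

Since 43 is prime, the nonzero elements of ℤ_{43} form a cyclic group of order 42.
As gcd(31, 42) = 1, raising to the 31st power is a bijection on this group: if u^31 ≡ v^31 then (uv^{−1})^31 = 1, and the only element of order dividing gcd(31, 42) = 1 is 1, so u = v.
With T(0) = 0 this makes T injective on all of ℤ_{43}, hence bijective (finite equal-size domain and codomain). In particular T is surjective.
Since T is surjective, we find the preimage of 39. The inverse of x ↦ x^31 on (ℤ_{43})^× is x ↦ x^19, because 31·19 = 589 = 14·42 + 1 ≡ 1 (mod 42) and x^{42} = 1 for x ≠ 0 (Fermat). So T⁻¹(39) = 39^19 mod 43.
Repeated squaring mod 43: 39^1 ≡ 39, 39^2 ≡ 39² = 1521 ≡ 16, 39^4 ≡ 16² = 256 ≡ 41, 39^8 ≡ 41² = 1681 ≡ 4, 39^16 ≡ 4² = 16. Since 19 = 16 + 2 + 1, 39^19 ≡ 16·16·39: 16·16 = 256 ≡ 41, then 41·39 = 1599 ≡ 8. So 39^19 ≡ 8 (mod 43).
Hence T⁻¹(39) = 8.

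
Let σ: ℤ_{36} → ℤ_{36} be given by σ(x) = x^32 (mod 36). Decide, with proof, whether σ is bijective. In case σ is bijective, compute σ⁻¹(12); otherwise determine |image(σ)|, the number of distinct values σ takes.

8

σ(0) = 0^32 = 0.
σ(6): Repeated squaring mod 36: 6^1 ≡ 6, 6^2 ≡ 6² = 36 ≡ 0, 6^4 ≡ 0² = 0, 6^8 ≡ 0² = 0, 6^16 ≡ 0² = 0, 6^32 ≡ 0² = 0. So 6^32 ≡ 0 (mod 36).
So σ(0) = σ(6) = 0 while 0 ≠ 6, thus σ is not injective, hence not bijective.
Since σ is not bijective, we determine |image(σ)|. Computing x^32 mod 36 for each x (by repeated squaring, reducing mod 36 at every step), the values σ(0), σ(1), …, σ(35) are: 0, 1, 4, 9, 16, 25, 0, 13, 28, 9, 28, 13, 0, 25, 16, 9, 4, 1, 0, 1, 4, 9, 16, 25, 0, 13, 28, 9, 28, 13, 0, 25, 16, 9, 4, 1.
The distinct values are {0, 1, 4, 9, 13, 16, 25, 28}; there are 8 of them.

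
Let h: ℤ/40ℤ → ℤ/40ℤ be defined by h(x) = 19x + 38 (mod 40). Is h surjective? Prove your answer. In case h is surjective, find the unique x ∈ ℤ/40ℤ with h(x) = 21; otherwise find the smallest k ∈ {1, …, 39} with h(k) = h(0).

37

Since gcd(19, 40) = 1, 19 is invertible modulo 40. Euclid's algorithm: 40 = 2·19 + 2, 19 = 9·2 + 1; back-substituting gives 1 = 19·19 − 9·40, so 19⁻¹ ≡ 19 (mod 40).
For any y ∈ ℤ/40ℤ, x = 19(y − 38) mod 40 satisfies h(x) = 19·19(y − 38) + 38 ≡ y (since 19·19 ≡ 1 mod 40). So every y has a preimage.
So h is surjective.
Since h is surjective, we compute h⁻¹(21): solve 19x + 38 ≡ 21 (mod 40), i.e. 19x ≡ 23 (mod 40).
Multiplying by 19⁻¹ = 19 gives x ≡ 19·23 = 437 = 10·40 + 37 ≡ 37 (mod 40).
Check: h(37) = 19·37 + 38 = 741 = 18·40 + 21 ≡ 21 (mod 40).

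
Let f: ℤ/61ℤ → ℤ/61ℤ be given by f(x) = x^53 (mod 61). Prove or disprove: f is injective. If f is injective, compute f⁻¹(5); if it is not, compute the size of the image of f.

36

Since 61 is prime, the nonzero elements of ℤ/61ℤ form a cyclic group of order 60.
As gcd(53, 60) = 1, raising to the 53rd power is a bijection on this group: if a^53 ≡ b^53 then (ab^{−1})^53 = 1, and the only element of order dividing gcd(53, 60) = 1 is 1, so a = b.
With f(0) = 0 this makes f injective on all of ℤ/61ℤ, hence bijective (finite equal-size domain and codomain). In particular f is injective.
Since f is injective, we find the preimage of 5. The inverse of x ↦ x^53 on (ℤ/61ℤ)^× is x ↦ x^17, because 53·17 = 901 = 15·60 + 1 ≡ 1 (mod 60) and x^{60} = 1 for x ≠ 0 (Fermat). So f⁻¹(5) = 5^17 mod 61.
Repeated squaring mod 61: 5^1 ≡ 5, 5^2 ≡ 5² = 25, 5^4 ≡ 25² = 625 ≡ 15, 5^8 ≡ 15² = 225 ≡ 42, 5^16 ≡ 42² = 1764 ≡ 56. Since 17 = 16 + 1, 5^17 ≡ 56·5: 56·5 = 280 ≡ 36. So 5^17 ≡ 36 (mod 61).
Hence f⁻¹(5) = 36.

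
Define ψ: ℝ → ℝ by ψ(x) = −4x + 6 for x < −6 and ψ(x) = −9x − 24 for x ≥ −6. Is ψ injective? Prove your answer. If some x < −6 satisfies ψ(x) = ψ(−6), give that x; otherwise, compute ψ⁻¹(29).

-53/9

Both pieces are strictly decreasing (slopes −4 and −9), so each is injective on its own interval.
The left piece maps (−∞, −6) onto (30, ∞); the right piece maps [−6, ∞) onto (−∞, 30].
These images are disjoint, so no value is attained by both pieces. Thus ψ is injective.
Because the two images are disjoint, no x < −6 has ψ(x) = ψ(−6), so we compute ψ⁻¹(29): 29 lies in (−∞, 30], so solve −9x − 24 = 29: x = (29 + 24)/(−9) = −53/9.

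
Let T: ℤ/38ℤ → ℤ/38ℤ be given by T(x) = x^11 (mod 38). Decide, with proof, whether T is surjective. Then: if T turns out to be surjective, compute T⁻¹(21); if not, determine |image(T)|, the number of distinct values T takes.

Computing x^11 mod 38 for each x (by repeated squaring, reducing mod 38 at every step), the values T(0), T(1), …, T(37) are: 0, 1, 34, 29, 16, 25, 36, 11, 12, 5, 14, 7, 8, 21, 32, 3, 28, 23, 18, 19, 20, 15, 10, 35, 6, 17, 30, 31, 24, 33, 26, 27, 2, 13, 22, 9, 4, 37.
Every element of ℤ/38ℤ appears exactly once in this list, so T is a bijection, and in particular surjective.
Since T is surjective, we read off the preimage of 21 from the same table: T(13) = 21, so T⁻¹(21) = 13.

13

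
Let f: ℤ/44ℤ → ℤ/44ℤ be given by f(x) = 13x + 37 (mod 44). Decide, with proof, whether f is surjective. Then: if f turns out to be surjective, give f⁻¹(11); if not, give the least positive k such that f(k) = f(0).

By definition, surjectivity means every element of the codomain has a preimage under f.
Since gcd(13, 44) = 1, 13 is invertible modulo 44. Euclid's algorithm: 44 = 3·13 + 5, 13 = 2·5 + 3, 5 = 1·3 + 2, 3 = 1·2 + 1; back-substituting gives 1 = 17·13 − 5·44, so 13⁻¹ ≡ 17 (mod 44).
Then y ↦ 17(y − 37) is a two-sided inverse to f, so every y ∈ ℤ/44ℤ has a preimage.
So f is surjective.
Since f is surjective, we find f⁻¹(11): we need 13x ≡ 11 − 37 ≡ 18 (mod 44). Using 13⁻¹ = 17: x ≡ 17·18 = 306 = 6·44 + 42, so x = 42.
Check: f(42) = 13·42 + 37 = 583 = 13·44 + 11 ≡ 11 (mod 44).

42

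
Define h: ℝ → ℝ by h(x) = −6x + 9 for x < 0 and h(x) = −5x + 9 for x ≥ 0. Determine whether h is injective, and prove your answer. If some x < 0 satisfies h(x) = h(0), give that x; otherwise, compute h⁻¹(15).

Both pieces are strictly decreasing (slopes −6 and −5), so each is injective on its own interval.
The left piece maps (−∞, 0) onto (9, ∞); the right piece maps [0, ∞) onto (−∞, 9].
These images are disjoint, so no value is attained by both pieces. Hence h is injective.
Because the two images are disjoint, no x < 0 has h(x) = h(0), so we compute h⁻¹(15): 15 lies in (9, ∞), so solve −6x + 9 = 15: x = (15 − 9)/(−6) = −1.

-1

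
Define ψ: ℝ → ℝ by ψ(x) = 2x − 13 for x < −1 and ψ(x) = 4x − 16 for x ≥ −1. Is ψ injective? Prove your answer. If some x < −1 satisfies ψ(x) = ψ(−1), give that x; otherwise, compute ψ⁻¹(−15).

Both pieces are strictly increasing (slopes 2 and 4), so each is injective on its own interval.
The left piece maps (−∞, −1) onto (−∞, −15); the right piece maps [−1, ∞) onto [−20, ∞).
These images overlap. In particular ψ(−1) = −20 (right piece), and solving 2x − 13 = −20 on the left piece gives x = −7/2 < −1.
So ψ(−7/2) = ψ(−1) with −7/2 ≠ −1, and ψ is not injective. This x = −7/2 is the requested value below −1.

-7/2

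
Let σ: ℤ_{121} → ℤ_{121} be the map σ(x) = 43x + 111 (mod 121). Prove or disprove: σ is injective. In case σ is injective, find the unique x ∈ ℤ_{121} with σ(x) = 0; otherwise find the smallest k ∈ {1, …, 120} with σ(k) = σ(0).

34

Suppose σ(a) = σ(b) in ℤ_{121}. Then 43a + 111 ≡ 43b + 111 (mod 121), therefore 43(a − b) ≡ 0 (mod 121).
Since gcd(43, 121) = 1, 43 is invertible modulo 121, thus a − b ≡ 0 (mod 121), i.e. a = b.
So σ is injective.
We now compute 43⁻¹ mod 121 explicitly. Euclid's algorithm: 121 = 2·43 + 35, 43 = 1·35 + 8, 35 = 4·8 + 3, 8 = 2·3 + 2, 3 = 1·2 + 1; back-substituting gives 1 = 76·43 − 27·121, so 43⁻¹ ≡ 76 (mod 121).
Since σ is injective, we compute σ⁻¹(0): solve 43x + 111 ≡ 0 (mod 121), i.e. 43x ≡ 10 (mod 121).
Multiplying by 43⁻¹ = 76 gives x ≡ 76·10 = 760 = 6·121 + 34 ≡ 34 (mod 121).
Check: σ(34) = 43·34 + 111 = 1573 = 13·121 + 0 ≡ 0 (mod 121).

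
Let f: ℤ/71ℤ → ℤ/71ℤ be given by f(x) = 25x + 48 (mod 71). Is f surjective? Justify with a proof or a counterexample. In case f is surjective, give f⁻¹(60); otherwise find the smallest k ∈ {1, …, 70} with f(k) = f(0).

9

Since gcd(25, 71) = 1, 25 is invertible modulo 71. Euclid's algorithm: 71 = 2·25 + 21, 25 = 1·21 + 4, 21 = 5·4 + 1; back-substituting gives 1 = 54·25 − 19·71, so 25⁻¹ ≡ 54 (mod 71).
Then y ↦ 54(y − 48) is a two-sided inverse to f, so every y ∈ ℤ/71ℤ has a preimage.
Hence f is surjective.
Since f is surjective, we find f⁻¹(60): we need 25x ≡ 60 − 48 ≡ 12 (mod 71). Using 25⁻¹ = 54: x ≡ 54·12 = 648 = 9·71 + 9, so x = 9.
Check: f(9) = 25·9 + 48 = 273 = 3·71 + 60 ≡ 60 (mod 71).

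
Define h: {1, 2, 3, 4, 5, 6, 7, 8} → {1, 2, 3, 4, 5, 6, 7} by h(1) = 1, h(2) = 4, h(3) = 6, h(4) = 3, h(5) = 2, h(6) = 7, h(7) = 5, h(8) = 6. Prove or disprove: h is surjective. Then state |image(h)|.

Every element of the codomain has a preimage: 1 = h(1), 2 = h(5), 3 = h(4), 4 = h(2), 5 = h(7), 6 = h(3), 7 = h(6).
Therefore h is surjective.
The image of h is {1, 2, 3, 4, 5, 6, 7}, which has 7 elements.

7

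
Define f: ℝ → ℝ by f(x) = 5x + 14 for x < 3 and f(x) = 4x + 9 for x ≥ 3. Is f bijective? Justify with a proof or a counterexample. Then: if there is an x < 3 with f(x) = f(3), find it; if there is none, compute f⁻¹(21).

7/5

Both pieces are strictly increasing (slopes 5 and 4), so each is injective on its own interval.
The left piece maps (−∞, 3) onto (−∞, 29); the right piece maps [3, ∞) onto [21, ∞).
These images overlap. In particular f(3) = 21 (right piece), and solving 5x + 14 = 21 on the left piece gives x = 7/5 < 3.
So f(7/5) = f(3) with 7/5 ≠ 3, and f is not injective, hence not bijective. This x = 7/5 is the requested value below 3.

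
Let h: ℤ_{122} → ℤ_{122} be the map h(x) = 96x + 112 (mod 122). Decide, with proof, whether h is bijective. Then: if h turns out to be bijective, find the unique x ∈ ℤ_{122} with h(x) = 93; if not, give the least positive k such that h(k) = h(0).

We have gcd(96, 122) = 2 > 1. Taking a = 0 and b = 61: h(0) = 112 and h(61) = 96·61 + 112 = 5968 ≡ 112 (mod 122).
So h(0) = h(61) while 0 ≠ 61, hence h is not injective, hence not bijective.
Since h is not bijective, we find the least positive k with h(k) = h(0): this means 96k ≡ 0 (mod 122), i.e. 122 ∣ 96k. Since gcd(96, 122) = 2, dividing through by 2 this holds exactly when 61 ∣ 48k, and as gcd(48, 61) = 1, exactly when 61 ∣ k.
The smallest positive such k is 61.

61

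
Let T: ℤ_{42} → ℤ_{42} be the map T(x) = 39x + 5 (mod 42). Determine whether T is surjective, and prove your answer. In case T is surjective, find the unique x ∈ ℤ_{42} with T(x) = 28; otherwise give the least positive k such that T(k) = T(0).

Since gcd(39, 42) = 3, we have 39x ≡ 0 (mod 3) for all x, so T(x) ≡ 2 (mod 3).
But 0 ≢ 2 (mod 3), so 0 ∈ ℤ_{42} has no preimage. Thus T is not surjective.
Since T is not surjective, we find the least positive k with T(k) = T(0): this means 39k ≡ 0 (mod 42), i.e. 42 ∣ 39k. Since gcd(39, 42) = 3, dividing through by 3 this holds exactly when 14 ∣ 13k, and as gcd(13, 14) = 1, exactly when 14 ∣ k.
The smallest positive such k is 14.

14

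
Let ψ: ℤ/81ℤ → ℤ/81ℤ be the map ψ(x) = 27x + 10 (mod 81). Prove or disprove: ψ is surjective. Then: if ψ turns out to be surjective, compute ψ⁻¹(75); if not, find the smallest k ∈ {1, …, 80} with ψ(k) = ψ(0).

3

Recall that ψ is surjective if every y in the codomain equals ψ(x) for some x in the domain.
Since gcd(27, 81) = 27, we have 27x ≡ 0 (mod 27) for all x, so ψ(x) ≡ 10 (mod 27).
But 0 ≢ 10 (mod 27), so 0 ∈ ℤ/81ℤ has no preimage. Therefore ψ is not surjective.
Since ψ is not surjective, we find the least positive k with ψ(k) = ψ(0): this means 27k ≡ 0 (mod 81), i.e. 81 ∣ 27k. Since gcd(27, 81) = 27, dividing through by 27 this holds exactly when 3 ∣ k.
The smallest positive such k is 3.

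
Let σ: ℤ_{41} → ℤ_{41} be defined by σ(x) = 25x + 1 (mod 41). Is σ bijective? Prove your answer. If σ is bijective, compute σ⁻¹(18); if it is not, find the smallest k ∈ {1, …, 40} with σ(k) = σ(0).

22

Recall that injectivity means: for all s, t in the domain, σ(s) = σ(t) implies s = t.
If σ(s) = σ(t), then 25s ≡ 25t (mod 41). Because gcd(25, 41) = 1, we may cancel 25 to get s ≡ t (mod 41).
We now compute 25⁻¹ mod 41 explicitly. Euclid's algorithm: 41 = 1·25 + 16, 25 = 1·16 + 9, 16 = 1·9 + 7, 9 = 1·7 + 2, 7 = 3·2 + 1; back-substituting gives 1 = 23·25 − 14·41, so 25⁻¹ ≡ 23 (mod 41).
Then y ↦ 23(y − 1) is a two-sided inverse to σ, so every y ∈ ℤ_{41} has a preimage.
Thus σ is bijective.
Since σ is bijective, we find σ⁻¹(18): we need 25x ≡ 18 − 1 ≡ 17 (mod 41). Using 25⁻¹ = 23: x ≡ 23·17 = 391 = 9·41 + 22, so x = 22.
Check: σ(22) = 25·22 + 1 = 551 = 13·41 + 18 ≡ 18 (mod 41).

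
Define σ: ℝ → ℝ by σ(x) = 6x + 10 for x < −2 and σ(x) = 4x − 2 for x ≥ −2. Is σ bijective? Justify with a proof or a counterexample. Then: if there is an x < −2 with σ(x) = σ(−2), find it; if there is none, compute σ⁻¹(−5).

Both pieces are strictly increasing (slopes 6 and 4), so each is injective on its own interval.
The left piece maps (−∞, −2) onto (−∞, −2); the right piece maps [−2, ∞) onto [−10, ∞).
These images overlap. In particular σ(−2) = −10 (right piece), and solving 6x + 10 = −10 on the left piece gives x = −10/3 < −2.
So σ(−10/3) = σ(−2) with −10/3 ≠ −2, and σ is not injective, hence not bijective. This x = −10/3 is the requested value below −2.

-10/3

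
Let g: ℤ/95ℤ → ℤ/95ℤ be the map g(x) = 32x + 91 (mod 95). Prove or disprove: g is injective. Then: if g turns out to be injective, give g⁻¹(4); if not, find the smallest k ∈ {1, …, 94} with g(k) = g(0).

Recall: g is injective when g(a) = g(b) forces a = b.
Suppose g(a) = g(b) in ℤ/95ℤ. Then 32a + 91 ≡ 32b + 91 (mod 95), hence 32(a − b) ≡ 0 (mod 95).
Since gcd(32, 95) = 1, 32 is invertible modulo 95, so a − b ≡ 0 (mod 95), i.e. a = b.
So g is injective.
We now compute 32⁻¹ mod 95 explicitly. Euclid's algorithm: 95 = 2·32 + 31, 32 = 1·31 + 1; back-substituting gives 1 = 3·32 − 1·95, so 32⁻¹ ≡ 3 (mod 95).
Since g is injective, we compute g⁻¹(4): solve 32x + 91 ≡ 4 (mod 95), i.e. 32x ≡ 8 (mod 95).
Multiplying by 32⁻¹ = 3 gives x ≡ 3·8 = 24 ≡ 24 (mod 95).
Check: g(24) = 32·24 + 91 = 859 = 9·95 + 4 ≡ 4 (mod 95).

24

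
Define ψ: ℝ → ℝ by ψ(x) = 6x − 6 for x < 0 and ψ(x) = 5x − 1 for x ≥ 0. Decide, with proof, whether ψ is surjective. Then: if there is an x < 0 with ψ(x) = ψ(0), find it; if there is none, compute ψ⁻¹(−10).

-2/3

Both pieces are strictly increasing (slopes 6 and 5), so each is injective on its own interval.
The left piece maps (−∞, 0) onto (−∞, −6); the right piece maps [0, ∞) onto [−1, ∞).
The union (−∞, −6) ∪ [−1, ∞) omits the interval between −6 and −1; in particular −6 has no preimage. So ψ is not surjective.
Because the two images are disjoint, no x < 0 has ψ(x) = ψ(0), so we compute ψ⁻¹(−10): −10 lies in (−∞, −6), so solve 6x − 6 = −10: x = (−10 + 6)/6 = −2/3.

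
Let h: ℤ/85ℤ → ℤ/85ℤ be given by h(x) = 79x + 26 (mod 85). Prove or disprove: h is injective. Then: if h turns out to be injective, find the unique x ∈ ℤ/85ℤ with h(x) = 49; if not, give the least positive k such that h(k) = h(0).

Recall that h is injective when h(s) = h(t) forces s = t.
If h(s) = h(t), then 79s ≡ 79t (mod 85). Because gcd(79, 85) = 1, we may cancel 79 to get s ≡ t (mod 85).
Therefore h is injective.
We now compute 79⁻¹ mod 85 explicitly. Euclid's algorithm: 85 = 1·79 + 6, 79 = 13·6 + 1; back-substituting gives 1 = 14·79 − 13·85, so 79⁻¹ ≡ 14 (mod 85).
Since h is injective, we compute h⁻¹(49): solve 79x + 26 ≡ 49 (mod 85), i.e. 79x ≡ 23 (mod 85).
Multiplying by 79⁻¹ = 14 gives x ≡ 14·23 = 322 = 3·85 + 67 ≡ 67 (mod 85).
Check: h(67) = 79·67 + 26 = 5319 = 62·85 + 49 ≡ 49 (mod 85).

67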